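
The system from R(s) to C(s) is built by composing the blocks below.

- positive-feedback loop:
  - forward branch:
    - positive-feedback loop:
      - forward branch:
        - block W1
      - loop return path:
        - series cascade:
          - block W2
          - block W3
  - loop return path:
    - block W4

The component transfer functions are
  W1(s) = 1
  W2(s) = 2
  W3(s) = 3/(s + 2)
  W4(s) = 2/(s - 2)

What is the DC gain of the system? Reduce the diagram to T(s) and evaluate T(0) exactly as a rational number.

[1] reduce the series chain W2, W3 -> 6/(s + 2)
[2] apply the feedback formula to W1, (W2*W3) -> (s + 2)/(s - 4)
[3] feedback reduction of [W1/(1-W1*(W2*W3))], W4 -> (s^2 - 4)/(s^2 - 8*s + 4)
The step-3 result is T(s). Setting s = 0: T(0) = -4/4 = -1.

Final answer: -1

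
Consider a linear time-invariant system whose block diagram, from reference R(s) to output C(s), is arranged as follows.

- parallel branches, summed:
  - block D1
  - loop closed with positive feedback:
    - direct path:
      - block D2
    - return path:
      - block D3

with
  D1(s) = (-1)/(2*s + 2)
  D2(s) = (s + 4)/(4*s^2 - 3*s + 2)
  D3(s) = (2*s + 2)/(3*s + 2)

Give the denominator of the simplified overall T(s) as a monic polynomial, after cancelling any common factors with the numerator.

Answer: s^4 + 3*s^3/4 - 13*s^2/12 - 7*s/6 - 1/3

Working:
(1) collapse the loop (D2 forward, D3 return): (3*s^2 + 14*s + 8)/(12*s^3 - 3*s^2 - 10*s - 4)
(2) sum the parallel branches D1, [D2/(1-D2*D3)]: (-6*s^3 + 37*s^2 + 54*s + 20)/(24*s^4 + 18*s^3 - 26*s^2 - 28*s - 8)
Step 2 gives the fully reduced T(s), with no common factor left to cancel. The denominator's leading coefficient is 24, so divide each of its coefficients by 24 to get the monic form.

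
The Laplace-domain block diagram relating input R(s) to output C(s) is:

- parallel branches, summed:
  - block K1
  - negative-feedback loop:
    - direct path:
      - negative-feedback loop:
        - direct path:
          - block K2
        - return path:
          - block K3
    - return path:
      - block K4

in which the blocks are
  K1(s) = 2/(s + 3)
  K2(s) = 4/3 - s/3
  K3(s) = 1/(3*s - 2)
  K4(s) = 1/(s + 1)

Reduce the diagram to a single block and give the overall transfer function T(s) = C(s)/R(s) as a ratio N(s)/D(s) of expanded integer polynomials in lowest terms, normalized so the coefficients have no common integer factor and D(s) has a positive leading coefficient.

Step 1: reduce the feedback loop with forward K2 and return K3 -> (-3*s^2 + 14*s - 8)/(8*s - 2)
Step 2: reduce the feedback loop with forward [K2/(1+K2*K3)] and return K4 -> (-3*s^3 + 11*s^2 + 6*s - 8)/(5*s^2 + 20*s - 10)
Step 3: combine K1, [[K2/(1+K2*K3)]/(1+[K2/(1+K2*K3)]*K4)] in parallel: this yields T(s), and no further normalization is needed

Hence the answer: (-3*s^4 + 2*s^3 + 49*s^2 + 50*s - 44)/(5*s^3 + 35*s^2 + 50*s - 30)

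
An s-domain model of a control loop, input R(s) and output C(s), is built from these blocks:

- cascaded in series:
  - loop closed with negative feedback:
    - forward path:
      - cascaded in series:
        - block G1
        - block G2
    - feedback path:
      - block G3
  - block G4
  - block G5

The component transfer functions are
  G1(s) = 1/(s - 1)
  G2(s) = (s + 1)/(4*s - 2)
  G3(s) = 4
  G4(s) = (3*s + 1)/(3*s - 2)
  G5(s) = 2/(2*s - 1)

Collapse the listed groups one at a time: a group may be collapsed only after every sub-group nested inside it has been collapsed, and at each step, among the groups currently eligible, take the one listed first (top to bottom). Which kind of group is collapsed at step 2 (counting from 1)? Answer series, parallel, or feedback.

Step 1 - multiply G1, G2 (series)
Step 2 - reduce the feedback loop with forward (G1*G2) and return G3
Step 3 - cascade [(G1*G2)/(1+(G1*G2)*G3)], G4, G5
Step 2: feedback.

Hence the answer: feedback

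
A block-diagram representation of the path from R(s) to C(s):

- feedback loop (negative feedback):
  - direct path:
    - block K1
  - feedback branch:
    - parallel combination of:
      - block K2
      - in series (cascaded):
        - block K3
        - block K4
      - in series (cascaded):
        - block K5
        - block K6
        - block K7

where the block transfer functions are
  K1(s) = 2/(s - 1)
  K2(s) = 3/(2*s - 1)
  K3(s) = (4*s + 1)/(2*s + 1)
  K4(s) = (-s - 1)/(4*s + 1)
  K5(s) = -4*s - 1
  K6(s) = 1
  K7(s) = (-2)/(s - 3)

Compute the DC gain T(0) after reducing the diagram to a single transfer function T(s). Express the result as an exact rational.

The answer is -6/31.

Reasoning:
1. combine K3, K4 in series; result (-s - 1)/(2*s + 1)
2. combine K5, K6, K7 in series; result (8*s + 2)/(s - 3)
3. combine K2, (K3*K4), (K5*K6*K7) in parallel; result (30*s^3 + 19*s^2 - 19*s - 14)/(4*s^3 - 12*s^2 - s + 3)
4. collapse the loop (K1 forward, (K2+(K3*K4)+(K5*K6*K7)) return); result (8*s^3 - 24*s^2 - 2*s + 6)/(4*s^4 + 44*s^3 + 49*s^2 - 34*s - 31)
Evaluating the step-4 result (the overall T(s)) at s = 0 gives T(0) = 6/(-31) = -6/31.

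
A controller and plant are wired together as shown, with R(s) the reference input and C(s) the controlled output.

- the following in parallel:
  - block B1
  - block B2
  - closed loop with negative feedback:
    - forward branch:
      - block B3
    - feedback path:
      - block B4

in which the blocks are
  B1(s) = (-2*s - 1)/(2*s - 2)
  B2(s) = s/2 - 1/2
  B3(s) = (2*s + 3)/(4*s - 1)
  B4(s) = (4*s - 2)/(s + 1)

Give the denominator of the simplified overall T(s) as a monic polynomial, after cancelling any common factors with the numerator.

Answer: s^3 - s^2/12 - 3*s/2 + 7/12

Working:
1. feedback reduction of B3, B4 gives (2*s^2 + 5*s + 3)/(12*s^2 + 11*s - 7)
2. reduce the parallel group B1, B2, [B3/(1+B3*B4)] gives (12*s^4 - 33*s^3 - 45*s^2 + 24*s - 6)/(24*s^3 - 2*s^2 - 36*s + 14)
That last expression is T(s), already simplified. Scaling its denominator by 1/24 (the reciprocal of the leading coefficient) yields the monic denominator.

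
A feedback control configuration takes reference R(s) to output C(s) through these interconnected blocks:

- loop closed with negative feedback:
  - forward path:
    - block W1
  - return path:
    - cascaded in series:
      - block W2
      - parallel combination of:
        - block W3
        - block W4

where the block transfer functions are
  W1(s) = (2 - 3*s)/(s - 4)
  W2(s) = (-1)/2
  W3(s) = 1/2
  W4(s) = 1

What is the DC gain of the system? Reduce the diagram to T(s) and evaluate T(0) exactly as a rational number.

Answer: -4/11

Working:
1. reduce the parallel group W3, W4 gives 3/2
2. reduce the series chain W2, (W3+W4) gives (-3)/4
3. reduce the feedback loop with forward W1 and return (W2*(W3+W4)) gives (8 - 12*s)/(13*s - 22)
That last expression is T(s); at s = 0 only the constant terms survive, so T(0) = 8/(-22) = -4/11.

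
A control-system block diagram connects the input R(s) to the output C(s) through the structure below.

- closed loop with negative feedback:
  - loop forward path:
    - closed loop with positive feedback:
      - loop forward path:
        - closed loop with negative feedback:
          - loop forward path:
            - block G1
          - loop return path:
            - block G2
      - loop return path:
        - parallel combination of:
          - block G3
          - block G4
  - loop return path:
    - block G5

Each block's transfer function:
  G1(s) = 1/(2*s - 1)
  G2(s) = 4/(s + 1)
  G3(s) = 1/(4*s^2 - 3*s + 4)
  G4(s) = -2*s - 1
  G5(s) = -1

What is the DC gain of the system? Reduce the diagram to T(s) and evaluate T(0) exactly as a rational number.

Step 1. close the feedback loop around G1, G2 gives (s + 1)/(2*s^2 + s + 3)
Step 2. add G3, G4 (parallel) gives (-8*s^3 + 2*s^2 - 5*s - 3)/(4*s^2 - 3*s + 4)
Step 3. reduce the feedback loop with forward [G1/(1+G1*G2)] and return (G3+G4) gives (4*s^3 + s^2 + s + 4)/(16*s^4 + 4*s^3 + 20*s^2 + 3*s + 15)
Step 4. close the feedback loop around [[G1/(1+G1*G2)]/(1-[G1/(1+G1*G2)]*(G3+G4))], G5 gives (4*s^3 + s^2 + s + 4)/(16*s^4 + 19*s^2 + 2*s + 11)
DC gain: substitute s = 0 into T(s) from step 4: T(0) = 4/11.

Therefore the answer is 4/11.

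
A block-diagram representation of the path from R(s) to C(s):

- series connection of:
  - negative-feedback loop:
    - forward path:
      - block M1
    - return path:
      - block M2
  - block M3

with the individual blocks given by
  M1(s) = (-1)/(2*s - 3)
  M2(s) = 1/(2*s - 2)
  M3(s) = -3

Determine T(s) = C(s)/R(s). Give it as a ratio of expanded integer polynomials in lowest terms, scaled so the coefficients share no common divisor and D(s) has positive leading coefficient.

First reduce the diagram to T(s).

Step 1. feedback reduction of M1, M2; result (2 - 2*s)/(4*s^2 - 10*s + 5)
Step 2. reduce the series chain [M1/(1+M1*M2)], M3, which is the overall transfer function T(s) = C(s)/R(s) in lowest terms

Answer: (6*s - 6)/(4*s^2 - 10*s + 5)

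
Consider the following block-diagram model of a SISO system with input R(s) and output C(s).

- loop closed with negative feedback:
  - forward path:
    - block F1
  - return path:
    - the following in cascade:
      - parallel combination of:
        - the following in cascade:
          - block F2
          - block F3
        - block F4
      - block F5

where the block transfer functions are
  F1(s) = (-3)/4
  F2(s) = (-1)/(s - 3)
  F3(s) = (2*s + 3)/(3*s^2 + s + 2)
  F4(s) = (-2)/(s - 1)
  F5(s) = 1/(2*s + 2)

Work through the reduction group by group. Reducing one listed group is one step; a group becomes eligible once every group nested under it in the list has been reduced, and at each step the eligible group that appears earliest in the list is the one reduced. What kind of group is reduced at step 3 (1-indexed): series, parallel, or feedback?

(1) cascade F2, F3
(2) combine (F2*F3), F4 in parallel
(3) combine ((F2*F3)+F4), F5 in series
(4) feedback reduction of F1, (((F2*F3)+F4)*F5)
So the answer for step 3 is series.

Final answer: series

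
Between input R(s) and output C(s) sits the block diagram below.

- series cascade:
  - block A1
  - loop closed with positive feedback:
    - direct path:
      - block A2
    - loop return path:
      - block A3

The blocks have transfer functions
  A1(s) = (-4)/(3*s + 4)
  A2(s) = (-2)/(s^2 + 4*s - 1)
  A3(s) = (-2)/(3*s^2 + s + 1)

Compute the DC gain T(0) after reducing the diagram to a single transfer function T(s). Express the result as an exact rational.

Step 1. reduce the feedback loop with forward A2 and return A3: (-6*s^2 - 2*s - 2)/(3*s^4 + 13*s^3 + 2*s^2 + 3*s - 5)
Step 2. cascade A1, [A2/(1-A2*A3)]: (24*s^2 + 8*s + 8)/(9*s^5 + 51*s^4 + 58*s^3 + 17*s^2 - 3*s - 20)
DC gain: substitute s = 0 into T(s) from step 2: T(0) = 8/(-20) = -2/5.

Final answer: -2/5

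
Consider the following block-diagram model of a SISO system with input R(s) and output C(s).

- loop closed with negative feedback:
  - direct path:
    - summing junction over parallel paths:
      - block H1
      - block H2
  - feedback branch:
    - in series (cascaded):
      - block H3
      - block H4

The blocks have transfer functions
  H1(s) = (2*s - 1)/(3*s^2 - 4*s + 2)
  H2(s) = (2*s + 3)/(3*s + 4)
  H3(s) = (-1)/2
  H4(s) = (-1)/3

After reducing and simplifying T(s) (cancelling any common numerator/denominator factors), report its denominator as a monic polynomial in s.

Reducing step by step:

[1] reduce the parallel group H1, H2: (6*s^3 + 7*s^2 - 3*s + 2)/(9*s^3 - 10*s + 8)
[2] combine H3, H4 in series: 1/6
[3] close the feedback loop around (H1+H2), (H3*H4): (36*s^3 + 42*s^2 - 18*s + 12)/(60*s^3 + 7*s^2 - 63*s + 50)
The result of step 3 is T(s) in lowest terms. Its denominator has leading coefficient 60; dividing the denominator through by 60 makes it monic.

Answer: s^3 + 7*s^2/60 - 21*s/20 + 5/6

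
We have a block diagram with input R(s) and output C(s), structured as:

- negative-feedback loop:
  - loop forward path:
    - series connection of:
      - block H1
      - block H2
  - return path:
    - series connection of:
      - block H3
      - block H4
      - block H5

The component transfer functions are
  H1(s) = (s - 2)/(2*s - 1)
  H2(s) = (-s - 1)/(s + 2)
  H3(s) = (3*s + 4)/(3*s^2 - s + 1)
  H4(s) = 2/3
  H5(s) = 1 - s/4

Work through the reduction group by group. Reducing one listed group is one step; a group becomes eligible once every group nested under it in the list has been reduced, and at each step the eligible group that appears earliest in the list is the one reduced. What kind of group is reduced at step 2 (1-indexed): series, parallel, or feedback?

The answer is series.

Reasoning:
1. multiply H1, H2 (series)
2. cascade H3, H4, H5
3. close the feedback loop around (H1*H2), (H3*H4*H5)
The group at step 2 is a series group.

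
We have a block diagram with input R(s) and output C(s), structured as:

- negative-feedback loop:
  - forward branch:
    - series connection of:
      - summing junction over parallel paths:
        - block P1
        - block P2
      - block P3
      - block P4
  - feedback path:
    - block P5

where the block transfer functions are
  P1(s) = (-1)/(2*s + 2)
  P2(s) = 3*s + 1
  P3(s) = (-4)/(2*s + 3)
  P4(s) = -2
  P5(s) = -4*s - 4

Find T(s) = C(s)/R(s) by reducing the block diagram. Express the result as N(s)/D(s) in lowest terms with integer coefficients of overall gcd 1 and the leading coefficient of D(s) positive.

Step 1. sum the parallel branches P1, P2; result (6*s^2 + 8*s + 1)/(2*s + 2)
Step 2. multiply (P1+P2), P3, P4 (series); result (24*s^2 + 32*s + 4)/(2*s^2 + 5*s + 3)
Step 3. reduce the feedback loop with forward ((P1+P2)*P3*P4) and return P5; the result is T(s) itself (integer coefficients, no common factor, positive leading denominator coefficient)

Hence the answer: (-24*s^2 - 32*s - 4)/(96*s^3 + 222*s^2 + 139*s + 13)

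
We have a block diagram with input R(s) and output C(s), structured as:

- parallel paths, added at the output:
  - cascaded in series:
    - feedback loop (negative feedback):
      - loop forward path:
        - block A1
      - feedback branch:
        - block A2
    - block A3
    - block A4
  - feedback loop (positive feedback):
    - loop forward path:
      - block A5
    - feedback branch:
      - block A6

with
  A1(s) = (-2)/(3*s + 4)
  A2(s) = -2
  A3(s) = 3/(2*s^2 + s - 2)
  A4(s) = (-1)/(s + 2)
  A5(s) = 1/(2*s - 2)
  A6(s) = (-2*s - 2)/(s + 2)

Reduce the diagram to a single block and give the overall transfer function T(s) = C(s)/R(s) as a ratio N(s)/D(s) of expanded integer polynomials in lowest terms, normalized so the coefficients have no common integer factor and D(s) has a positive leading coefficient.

First reduce the diagram to T(s).

1. collapse the loop (A1 forward, A2 return) -> (-2)/(3*s + 8)
2. combine [A1/(1+A1*A2)], A3, A4 in series -> 6/(6*s^4 + 31*s^3 + 40*s^2 - 12*s - 32)
3. close the feedback loop around A5, A6 -> (s + 2)/(2*s^2 + 4*s - 2)
4. parallel reduction of ([A1/(1+A1*A2)]*A3*A4), [A5/(1-A5*A6)], giving the overall T(s)

Answer: (6*s^5 + 43*s^4 + 102*s^3 + 80*s^2 - 32*s - 76)/(12*s^6 + 86*s^5 + 192*s^4 + 74*s^3 - 192*s^2 - 104*s + 64)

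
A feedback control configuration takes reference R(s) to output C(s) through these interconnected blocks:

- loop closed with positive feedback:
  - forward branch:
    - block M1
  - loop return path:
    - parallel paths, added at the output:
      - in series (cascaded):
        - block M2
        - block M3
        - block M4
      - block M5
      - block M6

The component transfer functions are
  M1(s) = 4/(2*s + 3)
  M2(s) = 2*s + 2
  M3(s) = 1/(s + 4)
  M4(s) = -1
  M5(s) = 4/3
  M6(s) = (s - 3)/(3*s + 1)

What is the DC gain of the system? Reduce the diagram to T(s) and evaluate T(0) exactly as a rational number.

(1) series reduction of M2, M3, M4 -> (-2*s - 2)/(s + 4)
(2) add (M2*M3*M4), M5, M6 (parallel) -> (-3*s^2 + 31*s - 26)/(9*s^2 + 39*s + 12)
(3) feedback reduction of M1, ((M2*M3*M4)+M5+M6) -> (36*s^2 + 156*s + 48)/(18*s^3 + 117*s^2 + 17*s + 140)
The step-3 result is T(s). Setting s = 0: T(0) = 48/140 = 12/35.

Therefore the answer is 12/35.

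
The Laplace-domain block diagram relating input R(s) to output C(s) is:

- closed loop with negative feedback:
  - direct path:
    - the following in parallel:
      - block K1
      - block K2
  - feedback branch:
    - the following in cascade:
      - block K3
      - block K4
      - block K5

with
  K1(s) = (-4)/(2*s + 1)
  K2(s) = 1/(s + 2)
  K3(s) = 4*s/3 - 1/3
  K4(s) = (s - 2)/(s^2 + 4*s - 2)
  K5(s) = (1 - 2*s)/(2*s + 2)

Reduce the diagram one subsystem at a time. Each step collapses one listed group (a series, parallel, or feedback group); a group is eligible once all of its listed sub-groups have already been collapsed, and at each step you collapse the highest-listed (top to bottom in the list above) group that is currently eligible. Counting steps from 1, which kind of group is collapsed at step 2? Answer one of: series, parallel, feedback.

Step 1. parallel reduction of K1, K2
Step 2. multiply K3, K4, K5 (series)
Step 3. apply the feedback formula to (K1+K2), (K3*K4*K5)
So the answer for step 2 is series.

Hence the answer: series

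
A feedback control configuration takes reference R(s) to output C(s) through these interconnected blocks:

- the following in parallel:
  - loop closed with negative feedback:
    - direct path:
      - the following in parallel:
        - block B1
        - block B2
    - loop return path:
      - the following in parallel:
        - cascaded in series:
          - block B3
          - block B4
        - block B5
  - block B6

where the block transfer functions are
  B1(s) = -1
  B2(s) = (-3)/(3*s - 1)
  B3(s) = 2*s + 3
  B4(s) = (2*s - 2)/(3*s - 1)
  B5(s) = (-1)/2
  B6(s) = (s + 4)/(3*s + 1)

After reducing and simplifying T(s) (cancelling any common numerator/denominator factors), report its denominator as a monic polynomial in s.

Answer: s^4 + 3*s^3/8 - 7*s^2/9 - 91*s/72 - 1/3

Working:
Step 1: sum the parallel branches B1, B2; result (-3*s - 2)/(3*s - 1)
Step 2: reduce the series chain B3, B4; result (4*s^2 + 2*s - 6)/(3*s - 1)
Step 3: reduce the parallel group (B3*B4), B5; result (8*s^2 + s - 11)/(6*s - 2)
Step 4: apply the feedback formula to (B1+B2), ((B3*B4)+B5); result (18*s^2 + 6*s - 4)/(24*s^3 + s^2 - 19*s - 24)
Step 5: combine [(B1+B2)/(1+(B1+B2)*((B3*B4)+B5))], B6 in parallel; result (24*s^4 + 151*s^3 + 21*s^2 - 106*s - 100)/(72*s^4 + 27*s^3 - 56*s^2 - 91*s - 24)
The result of step 5 is T(s) in lowest terms. Its denominator has leading coefficient 72; dividing the denominator through by 72 makes it monic.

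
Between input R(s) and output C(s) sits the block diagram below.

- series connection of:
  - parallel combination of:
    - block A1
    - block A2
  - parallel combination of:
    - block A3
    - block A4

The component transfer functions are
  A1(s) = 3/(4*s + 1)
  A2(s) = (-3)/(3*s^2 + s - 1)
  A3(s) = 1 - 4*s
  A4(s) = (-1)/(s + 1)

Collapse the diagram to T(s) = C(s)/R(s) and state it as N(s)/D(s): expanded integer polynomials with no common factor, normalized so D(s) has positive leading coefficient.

Step 1. parallel reduction of A1, A2 = (9*s^2 - 9*s - 6)/(12*s^3 + 7*s^2 - 3*s - 1)
Step 2. reduce the parallel group A3, A4 = (-4*s^2 - 3*s)/(s + 1)
Step 3. combine (A1+A2), (A3+A4) in series; the result is T(s) itself (integer coefficients, no common factor, positive leading denominator coefficient)

Therefore the answer is (-36*s^4 + 9*s^3 + 51*s^2 + 18*s)/(12*s^4 + 19*s^3 + 4*s^2 - 4*s - 1).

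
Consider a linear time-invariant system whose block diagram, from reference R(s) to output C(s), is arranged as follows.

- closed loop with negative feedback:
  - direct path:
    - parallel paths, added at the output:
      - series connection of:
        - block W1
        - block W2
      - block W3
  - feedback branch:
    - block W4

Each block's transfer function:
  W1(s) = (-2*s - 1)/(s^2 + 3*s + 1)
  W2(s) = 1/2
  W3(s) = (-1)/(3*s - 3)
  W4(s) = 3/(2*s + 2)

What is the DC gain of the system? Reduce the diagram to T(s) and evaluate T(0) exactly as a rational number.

Step 1: combine W1, W2 in series: (-2*s - 1)/(2*s^2 + 6*s + 2)
Step 2: combine (W1*W2), W3 in parallel: (-8*s^2 - 3*s + 1)/(6*s^3 + 12*s^2 - 12*s - 6)
Step 3: close the feedback loop around ((W1*W2)+W3), W4: (-16*s^3 - 22*s^2 - 4*s + 2)/(12*s^4 + 36*s^3 - 24*s^2 - 45*s - 9)
That last expression is T(s); at s = 0 only the constant terms survive, so T(0) = 2/(-9) = -2/9.

Answer: -2/9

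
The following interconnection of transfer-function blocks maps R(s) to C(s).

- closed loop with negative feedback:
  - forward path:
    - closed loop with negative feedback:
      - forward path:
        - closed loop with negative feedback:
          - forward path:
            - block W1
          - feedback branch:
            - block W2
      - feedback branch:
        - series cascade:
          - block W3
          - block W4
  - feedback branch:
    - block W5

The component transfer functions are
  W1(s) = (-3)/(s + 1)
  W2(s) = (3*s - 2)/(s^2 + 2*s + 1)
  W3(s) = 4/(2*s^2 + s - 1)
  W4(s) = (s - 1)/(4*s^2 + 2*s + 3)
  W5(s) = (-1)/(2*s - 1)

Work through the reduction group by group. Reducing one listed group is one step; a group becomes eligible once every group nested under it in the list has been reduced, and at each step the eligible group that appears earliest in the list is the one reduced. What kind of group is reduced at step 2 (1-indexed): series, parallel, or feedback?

Reducing step by step:

(1) reduce the feedback loop with forward W1 and return W2
(2) series reduction of W3, W4
(3) apply the feedback formula to [W1/(1+W1*W2)], (W3*W4)
(4) close the feedback loop around [[W1/(1+W1*W2)]/(1+[W1/(1+W1*W2)]*(W3*W4))], W5
The group at step 2 is a series group.

Answer: series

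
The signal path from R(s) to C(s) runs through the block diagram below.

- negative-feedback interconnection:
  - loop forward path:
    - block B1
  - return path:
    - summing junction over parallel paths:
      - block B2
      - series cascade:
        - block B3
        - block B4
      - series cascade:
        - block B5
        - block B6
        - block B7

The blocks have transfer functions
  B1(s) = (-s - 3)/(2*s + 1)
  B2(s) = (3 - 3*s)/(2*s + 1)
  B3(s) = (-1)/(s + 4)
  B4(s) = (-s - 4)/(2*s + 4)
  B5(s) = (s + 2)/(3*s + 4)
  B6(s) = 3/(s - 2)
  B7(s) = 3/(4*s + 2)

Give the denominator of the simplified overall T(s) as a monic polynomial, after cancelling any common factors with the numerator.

(1) series reduction of B3, B4 -> 1/(2*s + 4)
(2) cascade B5, B6, B7 -> (9*s + 18)/(12*s^3 - 2*s^2 - 36*s - 16)
(3) sum the parallel branches B2, (B3*B4), (B5*B6*B7) -> (-9*s^4 + 52*s^2 + 21*s - 34)/(6*s^4 + 11*s^3 - 20*s^2 - 44*s - 16)
(4) collapse the loop (B1 forward, (B2+(B3*B4)+(B5*B6*B7)) return) -> (-6*s^5 - 29*s^4 - 13*s^3 + 104*s^2 + 148*s + 48)/(21*s^5 + 55*s^4 - 81*s^3 - 285*s^2 - 105*s + 86)
The result of step 4 is T(s) in lowest terms. Its denominator has leading coefficient 21; dividing the denominator through by 21 makes it monic.

Final answer: s^5 + 55*s^4/21 - 27*s^3/7 - 95*s^2/7 - 5*s + 86/21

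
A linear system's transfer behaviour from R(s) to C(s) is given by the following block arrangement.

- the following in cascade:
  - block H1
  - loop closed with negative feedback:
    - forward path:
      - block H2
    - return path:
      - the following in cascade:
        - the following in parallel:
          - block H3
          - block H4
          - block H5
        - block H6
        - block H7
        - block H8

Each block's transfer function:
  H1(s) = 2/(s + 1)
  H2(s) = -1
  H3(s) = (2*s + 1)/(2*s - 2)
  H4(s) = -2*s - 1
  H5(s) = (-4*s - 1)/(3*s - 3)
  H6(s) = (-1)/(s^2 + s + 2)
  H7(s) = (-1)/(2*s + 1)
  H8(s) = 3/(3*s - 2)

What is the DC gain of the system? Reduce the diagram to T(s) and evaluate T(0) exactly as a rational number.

First reduce the diagram to T(s).

Step 1: add H3, H4, H5 (parallel); result (-12*s^2 + 4*s + 7)/(6*s - 6)
Step 2: multiply (H3+H4+H5), H6, H7, H8 (series); result (-12*s^2 + 4*s + 7)/(12*s^5 - 2*s^4 + 8*s^3 - 26*s^2 + 8)
Step 3: collapse the loop (H2 forward, ((H3+H4+H5)*H6*H7*H8) return); result (-12*s^5 + 2*s^4 - 8*s^3 + 26*s^2 - 8)/(12*s^5 - 2*s^4 + 8*s^3 - 14*s^2 - 4*s + 1)
Step 4: multiply H1, [H2/(1+H2*((H3+H4+H5)*H6*H7*H8))] (series); result (-24*s^5 + 4*s^4 - 16*s^3 + 52*s^2 - 16)/(12*s^6 + 10*s^5 + 6*s^4 - 6*s^3 - 18*s^2 - 3*s + 1)
Step 4 gives the overall T(s). Then T(0) = -16/1 = -16.

Answer: -16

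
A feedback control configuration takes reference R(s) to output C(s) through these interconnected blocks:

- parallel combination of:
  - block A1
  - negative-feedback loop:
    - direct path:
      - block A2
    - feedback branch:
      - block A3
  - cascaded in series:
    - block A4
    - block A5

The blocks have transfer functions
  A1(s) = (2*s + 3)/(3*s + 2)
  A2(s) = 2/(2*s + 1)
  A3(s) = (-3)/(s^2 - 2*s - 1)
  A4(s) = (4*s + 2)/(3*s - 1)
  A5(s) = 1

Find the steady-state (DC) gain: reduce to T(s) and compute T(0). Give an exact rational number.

Answer: -3/14

Working:
Step 1: feedback reduction of A2, A3 gives (2*s^2 - 4*s - 2)/(2*s^3 - 3*s^2 - 4*s - 7)
Step 2: multiply A4, A5 (series) gives (4*s + 2)/(3*s - 1)
Step 3: parallel reduction of A1, [A2/(1+A2*A3)], (A4*A5) gives (36*s^5 + 6*s^4 - 163*s^3 - 247*s^2 - 149*s - 3)/(18*s^5 - 21*s^4 - 49*s^3 - 69*s^2 - 13*s + 14)
That last expression is T(s); at s = 0 only the constant terms survive, so T(0) = -3/14.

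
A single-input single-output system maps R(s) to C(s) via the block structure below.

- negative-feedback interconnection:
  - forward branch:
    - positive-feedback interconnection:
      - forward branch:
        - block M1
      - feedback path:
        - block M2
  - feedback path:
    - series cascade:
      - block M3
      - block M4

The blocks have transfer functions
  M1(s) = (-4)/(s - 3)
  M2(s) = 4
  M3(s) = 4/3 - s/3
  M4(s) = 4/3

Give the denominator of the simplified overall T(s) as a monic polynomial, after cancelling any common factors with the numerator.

Reducing step by step:

1. apply the feedback formula to M1, M2, giving (-4)/(s + 13)
2. reduce the series chain M3, M4, giving 16/9 - 4*s/9
3. feedback reduction of [M1/(1-M1*M2)], (M3*M4), giving (-36)/(25*s + 53)
That last expression is T(s), already simplified. Scaling its denominator by 1/25 (the reciprocal of the leading coefficient) yields the monic denominator.

Answer: s + 53/25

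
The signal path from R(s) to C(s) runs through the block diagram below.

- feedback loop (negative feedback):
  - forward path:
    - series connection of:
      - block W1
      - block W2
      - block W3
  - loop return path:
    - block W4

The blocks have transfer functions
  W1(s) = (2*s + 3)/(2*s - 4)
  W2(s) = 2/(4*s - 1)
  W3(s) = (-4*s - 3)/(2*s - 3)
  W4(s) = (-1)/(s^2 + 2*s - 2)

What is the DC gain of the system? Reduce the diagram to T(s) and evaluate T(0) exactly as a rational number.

Step 1 - cascade W1, W2, W3; result (-8*s^2 - 18*s - 9)/(8*s^3 - 30*s^2 + 31*s - 6)
Step 2 - close the feedback loop around (W1*W2*W3), W4; result (-8*s^4 - 34*s^3 - 29*s^2 + 18*s + 18)/(8*s^5 - 14*s^4 - 45*s^3 + 124*s^2 - 56*s + 21)
Step 2 gives the overall T(s). Then T(0) = 18/21 = 6/7.

Therefore the answer is 6/7.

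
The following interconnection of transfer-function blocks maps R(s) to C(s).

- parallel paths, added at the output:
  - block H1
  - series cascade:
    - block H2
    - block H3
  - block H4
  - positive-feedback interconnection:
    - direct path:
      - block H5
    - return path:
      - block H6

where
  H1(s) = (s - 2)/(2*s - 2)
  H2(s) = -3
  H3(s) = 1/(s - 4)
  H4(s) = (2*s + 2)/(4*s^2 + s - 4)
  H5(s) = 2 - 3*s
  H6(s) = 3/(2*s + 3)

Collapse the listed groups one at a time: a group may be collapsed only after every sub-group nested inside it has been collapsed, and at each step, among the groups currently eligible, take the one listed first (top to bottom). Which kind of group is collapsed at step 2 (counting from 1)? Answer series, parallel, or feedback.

The answer is feedback.

Reasoning:
(1) series reduction of H2, H3
(2) collapse the loop (H5 forward, H6 return)
(3) parallel reduction of H1, (H2*H3), H4, [H5/(1-H5*H6)]
So the answer for step 2 is feedback.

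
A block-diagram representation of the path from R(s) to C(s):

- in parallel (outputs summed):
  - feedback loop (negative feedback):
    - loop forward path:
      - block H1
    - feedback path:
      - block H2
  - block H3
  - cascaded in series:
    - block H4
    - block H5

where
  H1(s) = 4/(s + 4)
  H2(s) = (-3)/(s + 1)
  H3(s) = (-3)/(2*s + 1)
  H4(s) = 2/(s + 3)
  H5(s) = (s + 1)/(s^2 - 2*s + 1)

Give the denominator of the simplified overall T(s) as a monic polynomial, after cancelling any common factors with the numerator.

Step 1. feedback reduction of H1, H2 -> (4*s + 4)/(s^2 + 5*s - 8)
Step 2. combine H4, H5 in series -> (2*s + 2)/(s^3 + s^2 - 5*s + 3)
Step 3. add [H1/(1+H1*H2)], H3, (H4*H5) (parallel) -> (5*s^5 + 6*s^4 + 26*s^3 + 58*s^2 - 187*s + 68)/(2*s^6 + 13*s^5 - 10*s^4 - 68*s^3 + 80*s^2 + 7*s - 24)
That last expression is T(s), already simplified. Scaling its denominator by 1/2 (the reciprocal of the leading coefficient) yields the monic denominator.

Therefore the answer is s^6 + 13*s^5/2 - 5*s^4 - 34*s^3 + 40*s^2 + 7*s/2 - 12.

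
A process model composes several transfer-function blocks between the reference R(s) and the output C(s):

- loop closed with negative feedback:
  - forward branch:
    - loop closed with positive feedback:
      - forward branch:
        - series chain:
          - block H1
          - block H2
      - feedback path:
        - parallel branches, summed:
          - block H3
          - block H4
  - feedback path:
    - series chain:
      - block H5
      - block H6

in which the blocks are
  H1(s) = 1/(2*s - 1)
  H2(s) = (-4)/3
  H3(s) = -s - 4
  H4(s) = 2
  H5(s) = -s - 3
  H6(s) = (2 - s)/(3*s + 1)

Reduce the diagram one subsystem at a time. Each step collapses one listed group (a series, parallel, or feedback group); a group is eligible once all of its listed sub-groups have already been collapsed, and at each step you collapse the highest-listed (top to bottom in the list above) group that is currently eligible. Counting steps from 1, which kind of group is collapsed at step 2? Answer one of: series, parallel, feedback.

Reducing step by step:

Step 1 - combine H1, H2 in series
Step 2 - add H3, H4 (parallel)
Step 3 - feedback reduction of (H1*H2), (H3+H4)
Step 4 - combine H5, H6 in series
Step 5 - close the feedback loop around [(H1*H2)/(1-(H1*H2)*(H3+H4))], (H5*H6)
So the answer for step 2 is parallel.

Answer: parallel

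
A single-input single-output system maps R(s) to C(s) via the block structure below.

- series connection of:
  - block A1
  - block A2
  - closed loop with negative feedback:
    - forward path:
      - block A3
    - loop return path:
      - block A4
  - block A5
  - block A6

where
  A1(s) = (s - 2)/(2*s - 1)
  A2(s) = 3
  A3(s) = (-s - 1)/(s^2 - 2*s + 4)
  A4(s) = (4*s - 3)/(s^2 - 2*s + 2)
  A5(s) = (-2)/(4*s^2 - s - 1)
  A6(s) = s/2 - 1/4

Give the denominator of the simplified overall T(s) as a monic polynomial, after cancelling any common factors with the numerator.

[1] collapse the loop (A3 forward, A4 return), giving (-s^3 + s^2 - 2)/(s^4 - 4*s^3 + 6*s^2 - 13*s + 11)
[2] cascade A1, A2, [A3/(1+A3*A4)], A5, A6, giving (3*s^4 - 9*s^3 + 6*s^2 + 6*s - 12)/(8*s^6 - 34*s^5 + 54*s^4 - 108*s^3 + 102*s^2 + 4*s - 22)
T(s) is the step-2 result (common factors already cancelled). Leading coefficient of the denominator: 8. Divide through by 8 for the monic polynomial.

Hence the answer: s^6 - 17*s^5/4 + 27*s^4/4 - 27*s^3/2 + 51*s^2/4 + s/2 - 11/4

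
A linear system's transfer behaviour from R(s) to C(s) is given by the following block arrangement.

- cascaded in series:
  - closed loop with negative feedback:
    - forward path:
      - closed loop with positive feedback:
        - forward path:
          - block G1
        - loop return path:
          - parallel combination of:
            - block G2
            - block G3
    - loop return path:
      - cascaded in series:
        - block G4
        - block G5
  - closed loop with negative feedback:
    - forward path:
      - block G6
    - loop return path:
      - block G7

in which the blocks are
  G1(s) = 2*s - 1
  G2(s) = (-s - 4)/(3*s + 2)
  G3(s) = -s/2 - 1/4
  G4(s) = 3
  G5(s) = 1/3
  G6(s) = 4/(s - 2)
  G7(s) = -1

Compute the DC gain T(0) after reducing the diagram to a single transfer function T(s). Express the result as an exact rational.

Reducing step by step:

Step 1 - sum the parallel branches G2, G3, giving (-6*s^2 - 11*s - 18)/(12*s + 8)
Step 2 - feedback reduction of G1, (G2+G3), giving (24*s^2 + 4*s - 8)/(12*s^3 + 16*s^2 + 37*s - 10)
Step 3 - reduce the series chain G4, G5, giving 1
Step 4 - close the feedback loop around [G1/(1-G1*(G2+G3))], (G4*G5), giving (24*s^2 + 4*s - 8)/(12*s^3 + 40*s^2 + 41*s - 18)
Step 5 - collapse the loop (G6 forward, G7 return), giving 4/(s - 6)
Step 6 - series reduction of [[G1/(1-G1*(G2+G3))]/(1+[G1/(1-G1*(G2+G3))]*(G4*G5))], [G6/(1+G6*G7)], giving (96*s^2 + 16*s - 32)/(12*s^4 - 32*s^3 - 199*s^2 - 264*s + 108)
That last expression is T(s); at s = 0 only the constant terms survive, so T(0) = -32/108 = -8/27.

Answer: -8/27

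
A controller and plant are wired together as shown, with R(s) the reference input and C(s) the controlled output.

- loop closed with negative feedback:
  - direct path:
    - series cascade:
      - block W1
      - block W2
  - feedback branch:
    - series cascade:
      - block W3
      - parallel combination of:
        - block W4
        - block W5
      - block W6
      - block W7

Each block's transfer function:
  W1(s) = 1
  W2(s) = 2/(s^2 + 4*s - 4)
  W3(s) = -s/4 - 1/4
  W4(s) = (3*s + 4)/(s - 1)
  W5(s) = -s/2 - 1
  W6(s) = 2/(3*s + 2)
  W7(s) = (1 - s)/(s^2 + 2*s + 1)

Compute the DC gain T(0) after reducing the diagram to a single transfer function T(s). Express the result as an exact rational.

Step 1. cascade W1, W2 gives 2/(s^2 + 4*s - 4)
Step 2. add W4, W5 (parallel) gives (-s^2 + 5*s + 10)/(2*s - 2)
Step 3. combine W3, (W4+W5), W6, W7 in series gives (-s^2 + 5*s + 10)/(12*s^2 + 20*s + 8)
Step 4. collapse the loop ((W1*W2) forward, (W3*(W4+W5)*W6*W7) return) gives (12*s^2 + 20*s + 8)/(6*s^4 + 34*s^3 + 19*s^2 - 19*s - 6)
Evaluating the step-4 result (the overall T(s)) at s = 0 gives T(0) = 8/(-6) = -4/3.

Answer: -4/3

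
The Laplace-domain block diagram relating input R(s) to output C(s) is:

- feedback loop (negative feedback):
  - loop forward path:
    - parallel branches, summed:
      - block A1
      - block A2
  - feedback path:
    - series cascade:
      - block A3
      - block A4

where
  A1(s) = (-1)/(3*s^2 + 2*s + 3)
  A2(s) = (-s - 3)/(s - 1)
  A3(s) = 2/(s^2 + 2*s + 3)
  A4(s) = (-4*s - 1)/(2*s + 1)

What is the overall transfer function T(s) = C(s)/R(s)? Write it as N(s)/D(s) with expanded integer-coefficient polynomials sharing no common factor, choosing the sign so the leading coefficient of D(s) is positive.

Reducing step by step:

1. combine A1, A2 in parallel gives (-3*s^3 - 11*s^2 - 10*s - 8)/(3*s^3 - s^2 + s - 3)
2. series reduction of A3, A4 gives (-8*s - 2)/(2*s^3 + 5*s^2 + 8*s + 3)
3. apply the feedback formula to (A1+A2), (A3*A4) - this is the overall T(s), already in the required normalized form

Answer: (-6*s^6 - 37*s^5 - 99*s^4 - 163*s^3 - 153*s^2 - 94*s - 24)/(6*s^6 + 13*s^5 + 45*s^4 + 94*s^3 + 92*s^2 + 63*s + 7)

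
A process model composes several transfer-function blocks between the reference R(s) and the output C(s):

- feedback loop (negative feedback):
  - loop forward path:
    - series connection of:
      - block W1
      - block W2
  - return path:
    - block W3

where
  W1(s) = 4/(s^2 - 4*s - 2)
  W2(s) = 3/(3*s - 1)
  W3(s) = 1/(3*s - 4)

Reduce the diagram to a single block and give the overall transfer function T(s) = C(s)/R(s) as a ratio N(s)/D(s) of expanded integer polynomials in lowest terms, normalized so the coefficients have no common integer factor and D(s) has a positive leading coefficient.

Reducing step by step:

(1) combine W1, W2 in series = 12/(3*s^3 - 13*s^2 - 2*s + 2)
(2) collapse the loop ((W1*W2) forward, W3 return), giving the overall T(s)

Answer: (36*s - 48)/(9*s^4 - 51*s^3 + 46*s^2 + 14*s + 4)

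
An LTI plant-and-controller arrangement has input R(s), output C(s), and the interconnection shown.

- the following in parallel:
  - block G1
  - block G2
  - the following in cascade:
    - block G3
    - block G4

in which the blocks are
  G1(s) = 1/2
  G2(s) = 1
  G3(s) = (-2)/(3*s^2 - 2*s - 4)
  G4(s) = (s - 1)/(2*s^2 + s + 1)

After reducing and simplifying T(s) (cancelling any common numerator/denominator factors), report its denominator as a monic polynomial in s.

Reducing step by step:

Step 1: combine G3, G4 in series = (2 - 2*s)/(6*s^4 - s^3 - 7*s^2 - 6*s - 4)
Step 2: parallel reduction of G1, G2, (G3*G4) = (18*s^4 - 3*s^3 - 21*s^2 - 22*s - 8)/(12*s^4 - 2*s^3 - 14*s^2 - 12*s - 8)
That last expression is T(s), already simplified. Scaling its denominator by 1/12 (the reciprocal of the leading coefficient) yields the monic denominator.

Answer: s^4 - s^3/6 - 7*s^2/6 - s - 2/3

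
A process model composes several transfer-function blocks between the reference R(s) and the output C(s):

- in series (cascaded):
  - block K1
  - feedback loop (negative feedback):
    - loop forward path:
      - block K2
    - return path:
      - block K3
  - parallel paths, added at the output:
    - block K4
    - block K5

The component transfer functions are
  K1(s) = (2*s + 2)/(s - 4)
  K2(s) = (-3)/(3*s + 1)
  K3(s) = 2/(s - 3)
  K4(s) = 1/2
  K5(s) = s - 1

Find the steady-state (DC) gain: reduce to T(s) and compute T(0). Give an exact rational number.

First reduce the diagram to T(s).

1. apply the feedback formula to K2, K3: (9 - 3*s)/(3*s^2 - 8*s - 9)
2. combine K4, K5 in parallel: s - 1/2
3. reduce the series chain K1, [K2/(1+K2*K3)], (K4+K5): (-6*s^3 + 15*s^2 + 12*s - 9)/(3*s^3 - 20*s^2 + 23*s + 36)
That last expression is T(s); at s = 0 only the constant terms survive, so T(0) = -9/36 = -1/4.

Answer: -1/4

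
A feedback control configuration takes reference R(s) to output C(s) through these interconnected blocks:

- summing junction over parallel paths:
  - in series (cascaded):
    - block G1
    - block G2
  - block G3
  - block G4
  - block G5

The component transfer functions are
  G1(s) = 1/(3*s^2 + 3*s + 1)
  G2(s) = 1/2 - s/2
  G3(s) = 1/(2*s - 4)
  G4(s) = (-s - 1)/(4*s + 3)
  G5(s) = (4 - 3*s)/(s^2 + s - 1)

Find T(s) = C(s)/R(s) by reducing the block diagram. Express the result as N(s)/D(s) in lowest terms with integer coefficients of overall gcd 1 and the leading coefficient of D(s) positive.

The answer is (-6*s^6 - 70*s^5 + 174*s^4 + 216*s^3 - 111*s^2 - 175*s - 49)/(24*s^6 + 18*s^5 - 88*s^4 - 98*s^3 + 34*s + 12).

Reasoning:
[1] combine G1, G2 in series: (1 - s)/(6*s^2 + 6*s + 2)
[2] combine (G1*G2), G3, G4, G5 in parallel: this yields T(s), and no further normalization is needed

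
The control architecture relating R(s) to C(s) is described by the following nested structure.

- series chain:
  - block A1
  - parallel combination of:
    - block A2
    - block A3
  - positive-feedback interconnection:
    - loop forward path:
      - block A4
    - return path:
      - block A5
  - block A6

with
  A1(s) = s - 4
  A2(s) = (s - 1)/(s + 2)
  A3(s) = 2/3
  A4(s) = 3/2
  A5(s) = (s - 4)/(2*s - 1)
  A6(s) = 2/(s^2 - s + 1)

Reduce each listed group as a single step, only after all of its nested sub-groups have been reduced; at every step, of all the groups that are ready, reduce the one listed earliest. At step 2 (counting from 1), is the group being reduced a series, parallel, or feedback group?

Answer: feedback

Working:
Step 1 - sum the parallel branches A2, A3
Step 2 - reduce the feedback loop with forward A4 and return A5
Step 3 - series reduction of A1, (A2+A3), [A4/(1-A4*A5)], A6
Step 2: feedback.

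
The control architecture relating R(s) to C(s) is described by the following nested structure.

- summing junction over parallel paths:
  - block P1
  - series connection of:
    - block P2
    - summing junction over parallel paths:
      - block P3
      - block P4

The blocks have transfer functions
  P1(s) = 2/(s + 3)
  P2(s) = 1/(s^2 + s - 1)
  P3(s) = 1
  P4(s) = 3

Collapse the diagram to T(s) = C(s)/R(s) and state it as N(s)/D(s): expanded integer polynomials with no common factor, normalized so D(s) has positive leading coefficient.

Answer: (2*s^2 + 6*s + 10)/(s^3 + 4*s^2 + 2*s - 3)

Working:
[1] add P3, P4 (parallel) gives 4
[2] reduce the series chain P2, (P3+P4) gives 4/(s^2 + s - 1)
[3] add P1, (P2*(P3+P4)) (parallel); the result is T(s) itself (integer coefficients, no common factor, positive leading denominator coefficient)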